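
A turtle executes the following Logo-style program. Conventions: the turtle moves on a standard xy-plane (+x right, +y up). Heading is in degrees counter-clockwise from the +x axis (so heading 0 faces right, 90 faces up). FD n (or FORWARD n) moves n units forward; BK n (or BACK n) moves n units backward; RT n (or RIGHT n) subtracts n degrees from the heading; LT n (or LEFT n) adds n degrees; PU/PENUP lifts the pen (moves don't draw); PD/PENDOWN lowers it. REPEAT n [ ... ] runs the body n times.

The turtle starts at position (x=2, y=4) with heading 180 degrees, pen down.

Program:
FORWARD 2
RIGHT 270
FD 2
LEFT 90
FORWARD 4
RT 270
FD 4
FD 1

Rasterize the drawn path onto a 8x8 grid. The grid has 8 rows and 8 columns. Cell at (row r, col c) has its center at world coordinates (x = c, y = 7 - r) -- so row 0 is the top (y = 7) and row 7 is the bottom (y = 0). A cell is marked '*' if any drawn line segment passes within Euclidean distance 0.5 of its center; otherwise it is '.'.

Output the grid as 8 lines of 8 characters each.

Answer: ....*...
....*...
....*...
***.*...
*...*...
*****...
........
........

Derivation:
Segment 0: (2,4) -> (0,4)
Segment 1: (0,4) -> (0,2)
Segment 2: (0,2) -> (4,2)
Segment 3: (4,2) -> (4,6)
Segment 4: (4,6) -> (4,7)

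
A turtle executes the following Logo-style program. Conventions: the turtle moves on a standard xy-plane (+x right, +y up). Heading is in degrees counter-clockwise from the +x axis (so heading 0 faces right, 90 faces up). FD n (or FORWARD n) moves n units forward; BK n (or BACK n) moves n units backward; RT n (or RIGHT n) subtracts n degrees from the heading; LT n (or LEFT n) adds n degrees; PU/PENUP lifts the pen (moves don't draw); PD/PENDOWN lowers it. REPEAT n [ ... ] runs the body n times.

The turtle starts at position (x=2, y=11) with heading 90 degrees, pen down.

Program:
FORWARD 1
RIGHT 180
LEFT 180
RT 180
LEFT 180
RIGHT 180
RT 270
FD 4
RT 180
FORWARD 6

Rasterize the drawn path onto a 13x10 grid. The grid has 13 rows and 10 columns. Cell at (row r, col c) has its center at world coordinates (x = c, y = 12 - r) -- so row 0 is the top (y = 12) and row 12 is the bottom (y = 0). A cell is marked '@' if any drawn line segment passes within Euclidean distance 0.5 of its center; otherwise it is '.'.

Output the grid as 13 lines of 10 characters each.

Segment 0: (2,11) -> (2,12)
Segment 1: (2,12) -> (6,12)
Segment 2: (6,12) -> (0,12)

Answer: @@@@@@@...
..@.......
..........
..........
..........
..........
..........
..........
..........
..........
..........
..........
..........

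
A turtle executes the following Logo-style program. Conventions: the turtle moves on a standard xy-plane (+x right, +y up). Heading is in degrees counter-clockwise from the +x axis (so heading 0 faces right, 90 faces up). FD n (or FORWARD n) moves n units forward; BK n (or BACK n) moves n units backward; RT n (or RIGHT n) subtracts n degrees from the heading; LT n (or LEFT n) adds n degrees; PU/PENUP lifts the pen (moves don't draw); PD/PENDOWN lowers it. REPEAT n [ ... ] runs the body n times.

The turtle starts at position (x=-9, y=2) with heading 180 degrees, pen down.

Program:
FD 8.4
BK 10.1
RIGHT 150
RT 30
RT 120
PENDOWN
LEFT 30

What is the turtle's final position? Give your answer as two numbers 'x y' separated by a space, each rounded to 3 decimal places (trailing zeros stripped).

Answer: -7.3 2

Derivation:
Executing turtle program step by step:
Start: pos=(-9,2), heading=180, pen down
FD 8.4: (-9,2) -> (-17.4,2) [heading=180, draw]
BK 10.1: (-17.4,2) -> (-7.3,2) [heading=180, draw]
RT 150: heading 180 -> 30
RT 30: heading 30 -> 0
RT 120: heading 0 -> 240
PD: pen down
LT 30: heading 240 -> 270
Final: pos=(-7.3,2), heading=270, 2 segment(s) drawn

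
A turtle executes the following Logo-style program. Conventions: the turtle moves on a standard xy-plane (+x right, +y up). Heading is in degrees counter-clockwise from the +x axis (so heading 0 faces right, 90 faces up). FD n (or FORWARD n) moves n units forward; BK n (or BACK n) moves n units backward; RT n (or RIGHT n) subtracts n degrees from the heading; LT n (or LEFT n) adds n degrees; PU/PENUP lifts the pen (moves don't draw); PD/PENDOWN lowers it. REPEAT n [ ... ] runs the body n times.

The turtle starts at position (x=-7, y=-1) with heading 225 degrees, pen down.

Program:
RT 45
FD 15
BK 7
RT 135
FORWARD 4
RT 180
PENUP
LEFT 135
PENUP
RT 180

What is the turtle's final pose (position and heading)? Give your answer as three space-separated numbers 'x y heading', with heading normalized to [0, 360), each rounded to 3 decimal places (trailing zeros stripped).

Executing turtle program step by step:
Start: pos=(-7,-1), heading=225, pen down
RT 45: heading 225 -> 180
FD 15: (-7,-1) -> (-22,-1) [heading=180, draw]
BK 7: (-22,-1) -> (-15,-1) [heading=180, draw]
RT 135: heading 180 -> 45
FD 4: (-15,-1) -> (-12.172,1.828) [heading=45, draw]
RT 180: heading 45 -> 225
PU: pen up
LT 135: heading 225 -> 0
PU: pen up
RT 180: heading 0 -> 180
Final: pos=(-12.172,1.828), heading=180, 3 segment(s) drawn

Answer: -12.172 1.828 180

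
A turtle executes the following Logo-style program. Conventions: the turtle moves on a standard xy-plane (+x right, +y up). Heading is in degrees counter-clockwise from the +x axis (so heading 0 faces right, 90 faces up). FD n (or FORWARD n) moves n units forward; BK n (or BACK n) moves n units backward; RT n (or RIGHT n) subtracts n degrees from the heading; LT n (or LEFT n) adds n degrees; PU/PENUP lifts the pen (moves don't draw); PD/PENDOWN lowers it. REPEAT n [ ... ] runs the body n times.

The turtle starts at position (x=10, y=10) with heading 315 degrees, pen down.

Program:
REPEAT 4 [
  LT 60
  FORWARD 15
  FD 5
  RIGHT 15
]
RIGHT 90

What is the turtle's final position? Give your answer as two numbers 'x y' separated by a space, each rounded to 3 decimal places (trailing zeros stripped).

Executing turtle program step by step:
Start: pos=(10,10), heading=315, pen down
REPEAT 4 [
  -- iteration 1/4 --
  LT 60: heading 315 -> 15
  FD 15: (10,10) -> (24.489,13.882) [heading=15, draw]
  FD 5: (24.489,13.882) -> (29.319,15.176) [heading=15, draw]
  RT 15: heading 15 -> 0
  -- iteration 2/4 --
  LT 60: heading 0 -> 60
  FD 15: (29.319,15.176) -> (36.819,28.167) [heading=60, draw]
  FD 5: (36.819,28.167) -> (39.319,32.497) [heading=60, draw]
  RT 15: heading 60 -> 45
  -- iteration 3/4 --
  LT 60: heading 45 -> 105
  FD 15: (39.319,32.497) -> (35.436,46.986) [heading=105, draw]
  FD 5: (35.436,46.986) -> (34.142,51.815) [heading=105, draw]
  RT 15: heading 105 -> 90
  -- iteration 4/4 --
  LT 60: heading 90 -> 150
  FD 15: (34.142,51.815) -> (21.152,59.315) [heading=150, draw]
  FD 5: (21.152,59.315) -> (16.822,61.815) [heading=150, draw]
  RT 15: heading 150 -> 135
]
RT 90: heading 135 -> 45
Final: pos=(16.822,61.815), heading=45, 8 segment(s) drawn

Answer: 16.822 61.815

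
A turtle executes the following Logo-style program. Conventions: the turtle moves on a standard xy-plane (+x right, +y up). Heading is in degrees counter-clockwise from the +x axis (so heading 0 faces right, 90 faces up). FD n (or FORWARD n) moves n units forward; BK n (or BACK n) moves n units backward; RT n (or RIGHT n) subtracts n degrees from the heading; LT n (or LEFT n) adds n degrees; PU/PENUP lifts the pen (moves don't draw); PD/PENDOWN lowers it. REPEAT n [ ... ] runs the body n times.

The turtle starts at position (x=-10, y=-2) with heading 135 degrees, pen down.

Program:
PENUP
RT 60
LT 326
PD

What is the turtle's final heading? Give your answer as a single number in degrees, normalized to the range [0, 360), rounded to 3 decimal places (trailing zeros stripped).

Answer: 41

Derivation:
Executing turtle program step by step:
Start: pos=(-10,-2), heading=135, pen down
PU: pen up
RT 60: heading 135 -> 75
LT 326: heading 75 -> 41
PD: pen down
Final: pos=(-10,-2), heading=41, 0 segment(s) drawn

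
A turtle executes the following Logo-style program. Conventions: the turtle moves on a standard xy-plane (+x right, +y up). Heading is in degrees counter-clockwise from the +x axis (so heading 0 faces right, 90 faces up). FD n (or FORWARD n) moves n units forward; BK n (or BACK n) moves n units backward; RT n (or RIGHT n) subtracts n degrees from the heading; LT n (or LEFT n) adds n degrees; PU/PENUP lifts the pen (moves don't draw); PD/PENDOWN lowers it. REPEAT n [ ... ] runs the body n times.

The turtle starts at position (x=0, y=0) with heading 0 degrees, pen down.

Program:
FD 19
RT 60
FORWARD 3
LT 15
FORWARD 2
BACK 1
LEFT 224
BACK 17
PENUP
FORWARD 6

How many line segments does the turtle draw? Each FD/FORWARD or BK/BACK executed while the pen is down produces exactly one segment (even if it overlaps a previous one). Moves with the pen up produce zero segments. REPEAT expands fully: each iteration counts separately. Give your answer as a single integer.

Executing turtle program step by step:
Start: pos=(0,0), heading=0, pen down
FD 19: (0,0) -> (19,0) [heading=0, draw]
RT 60: heading 0 -> 300
FD 3: (19,0) -> (20.5,-2.598) [heading=300, draw]
LT 15: heading 300 -> 315
FD 2: (20.5,-2.598) -> (21.914,-4.012) [heading=315, draw]
BK 1: (21.914,-4.012) -> (21.207,-3.305) [heading=315, draw]
LT 224: heading 315 -> 179
BK 17: (21.207,-3.305) -> (38.205,-3.602) [heading=179, draw]
PU: pen up
FD 6: (38.205,-3.602) -> (32.205,-3.497) [heading=179, move]
Final: pos=(32.205,-3.497), heading=179, 5 segment(s) drawn
Segments drawn: 5

Answer: 5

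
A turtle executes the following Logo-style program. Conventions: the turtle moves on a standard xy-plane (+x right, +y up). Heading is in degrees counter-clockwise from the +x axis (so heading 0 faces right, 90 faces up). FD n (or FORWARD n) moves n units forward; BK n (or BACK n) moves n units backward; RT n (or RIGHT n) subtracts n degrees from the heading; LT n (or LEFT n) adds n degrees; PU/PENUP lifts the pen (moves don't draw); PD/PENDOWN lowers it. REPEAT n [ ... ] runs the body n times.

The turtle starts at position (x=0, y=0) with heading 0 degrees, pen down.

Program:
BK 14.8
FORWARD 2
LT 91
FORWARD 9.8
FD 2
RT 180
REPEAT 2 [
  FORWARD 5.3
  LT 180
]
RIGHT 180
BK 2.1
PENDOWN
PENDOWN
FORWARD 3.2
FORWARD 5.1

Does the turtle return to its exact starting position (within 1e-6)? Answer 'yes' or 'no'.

Executing turtle program step by step:
Start: pos=(0,0), heading=0, pen down
BK 14.8: (0,0) -> (-14.8,0) [heading=0, draw]
FD 2: (-14.8,0) -> (-12.8,0) [heading=0, draw]
LT 91: heading 0 -> 91
FD 9.8: (-12.8,0) -> (-12.971,9.799) [heading=91, draw]
FD 2: (-12.971,9.799) -> (-13.006,11.798) [heading=91, draw]
RT 180: heading 91 -> 271
REPEAT 2 [
  -- iteration 1/2 --
  FD 5.3: (-13.006,11.798) -> (-12.913,6.499) [heading=271, draw]
  LT 180: heading 271 -> 91
  -- iteration 2/2 --
  FD 5.3: (-12.913,6.499) -> (-13.006,11.798) [heading=91, draw]
  LT 180: heading 91 -> 271
]
RT 180: heading 271 -> 91
BK 2.1: (-13.006,11.798) -> (-12.969,9.699) [heading=91, draw]
PD: pen down
PD: pen down
FD 3.2: (-12.969,9.699) -> (-13.025,12.898) [heading=91, draw]
FD 5.1: (-13.025,12.898) -> (-13.114,17.997) [heading=91, draw]
Final: pos=(-13.114,17.997), heading=91, 9 segment(s) drawn

Start position: (0, 0)
Final position: (-13.114, 17.997)
Distance = 22.268; >= 1e-6 -> NOT closed

Answer: no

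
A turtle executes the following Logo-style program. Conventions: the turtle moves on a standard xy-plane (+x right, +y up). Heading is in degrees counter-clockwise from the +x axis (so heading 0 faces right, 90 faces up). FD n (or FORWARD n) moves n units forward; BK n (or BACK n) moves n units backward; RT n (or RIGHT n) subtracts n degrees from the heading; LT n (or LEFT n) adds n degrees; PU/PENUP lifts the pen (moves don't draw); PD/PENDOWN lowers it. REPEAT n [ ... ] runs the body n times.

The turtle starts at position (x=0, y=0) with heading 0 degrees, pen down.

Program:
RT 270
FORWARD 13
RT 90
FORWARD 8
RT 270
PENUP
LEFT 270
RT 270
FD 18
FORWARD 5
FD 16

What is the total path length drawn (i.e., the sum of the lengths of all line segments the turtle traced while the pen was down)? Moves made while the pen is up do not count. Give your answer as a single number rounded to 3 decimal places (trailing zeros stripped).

Answer: 21

Derivation:
Executing turtle program step by step:
Start: pos=(0,0), heading=0, pen down
RT 270: heading 0 -> 90
FD 13: (0,0) -> (0,13) [heading=90, draw]
RT 90: heading 90 -> 0
FD 8: (0,13) -> (8,13) [heading=0, draw]
RT 270: heading 0 -> 90
PU: pen up
LT 270: heading 90 -> 0
RT 270: heading 0 -> 90
FD 18: (8,13) -> (8,31) [heading=90, move]
FD 5: (8,31) -> (8,36) [heading=90, move]
FD 16: (8,36) -> (8,52) [heading=90, move]
Final: pos=(8,52), heading=90, 2 segment(s) drawn

Segment lengths:
  seg 1: (0,0) -> (0,13), length = 13
  seg 2: (0,13) -> (8,13), length = 8
Total = 21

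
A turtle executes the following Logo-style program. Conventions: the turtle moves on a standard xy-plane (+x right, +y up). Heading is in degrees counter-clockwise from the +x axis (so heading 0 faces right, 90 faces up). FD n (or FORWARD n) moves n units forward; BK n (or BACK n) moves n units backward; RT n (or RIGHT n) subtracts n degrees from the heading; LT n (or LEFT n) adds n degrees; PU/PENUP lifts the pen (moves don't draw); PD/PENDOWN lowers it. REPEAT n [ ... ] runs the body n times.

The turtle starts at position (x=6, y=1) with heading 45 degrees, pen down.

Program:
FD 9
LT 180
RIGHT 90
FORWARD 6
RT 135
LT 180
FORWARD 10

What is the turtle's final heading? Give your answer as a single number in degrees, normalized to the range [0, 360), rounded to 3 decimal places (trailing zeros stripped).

Executing turtle program step by step:
Start: pos=(6,1), heading=45, pen down
FD 9: (6,1) -> (12.364,7.364) [heading=45, draw]
LT 180: heading 45 -> 225
RT 90: heading 225 -> 135
FD 6: (12.364,7.364) -> (8.121,11.607) [heading=135, draw]
RT 135: heading 135 -> 0
LT 180: heading 0 -> 180
FD 10: (8.121,11.607) -> (-1.879,11.607) [heading=180, draw]
Final: pos=(-1.879,11.607), heading=180, 3 segment(s) drawn

Answer: 180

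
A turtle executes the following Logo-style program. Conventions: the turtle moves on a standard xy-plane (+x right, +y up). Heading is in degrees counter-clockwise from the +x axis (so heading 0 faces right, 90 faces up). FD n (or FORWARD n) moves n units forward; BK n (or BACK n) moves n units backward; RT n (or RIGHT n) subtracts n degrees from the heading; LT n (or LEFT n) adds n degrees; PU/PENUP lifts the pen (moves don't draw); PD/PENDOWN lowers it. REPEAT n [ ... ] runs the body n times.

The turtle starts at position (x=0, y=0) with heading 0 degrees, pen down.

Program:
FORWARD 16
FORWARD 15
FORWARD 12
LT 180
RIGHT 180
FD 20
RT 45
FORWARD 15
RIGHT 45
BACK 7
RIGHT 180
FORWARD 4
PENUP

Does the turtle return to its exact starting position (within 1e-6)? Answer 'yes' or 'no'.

Answer: no

Derivation:
Executing turtle program step by step:
Start: pos=(0,0), heading=0, pen down
FD 16: (0,0) -> (16,0) [heading=0, draw]
FD 15: (16,0) -> (31,0) [heading=0, draw]
FD 12: (31,0) -> (43,0) [heading=0, draw]
LT 180: heading 0 -> 180
RT 180: heading 180 -> 0
FD 20: (43,0) -> (63,0) [heading=0, draw]
RT 45: heading 0 -> 315
FD 15: (63,0) -> (73.607,-10.607) [heading=315, draw]
RT 45: heading 315 -> 270
BK 7: (73.607,-10.607) -> (73.607,-3.607) [heading=270, draw]
RT 180: heading 270 -> 90
FD 4: (73.607,-3.607) -> (73.607,0.393) [heading=90, draw]
PU: pen up
Final: pos=(73.607,0.393), heading=90, 7 segment(s) drawn

Start position: (0, 0)
Final position: (73.607, 0.393)
Distance = 73.608; >= 1e-6 -> NOT closed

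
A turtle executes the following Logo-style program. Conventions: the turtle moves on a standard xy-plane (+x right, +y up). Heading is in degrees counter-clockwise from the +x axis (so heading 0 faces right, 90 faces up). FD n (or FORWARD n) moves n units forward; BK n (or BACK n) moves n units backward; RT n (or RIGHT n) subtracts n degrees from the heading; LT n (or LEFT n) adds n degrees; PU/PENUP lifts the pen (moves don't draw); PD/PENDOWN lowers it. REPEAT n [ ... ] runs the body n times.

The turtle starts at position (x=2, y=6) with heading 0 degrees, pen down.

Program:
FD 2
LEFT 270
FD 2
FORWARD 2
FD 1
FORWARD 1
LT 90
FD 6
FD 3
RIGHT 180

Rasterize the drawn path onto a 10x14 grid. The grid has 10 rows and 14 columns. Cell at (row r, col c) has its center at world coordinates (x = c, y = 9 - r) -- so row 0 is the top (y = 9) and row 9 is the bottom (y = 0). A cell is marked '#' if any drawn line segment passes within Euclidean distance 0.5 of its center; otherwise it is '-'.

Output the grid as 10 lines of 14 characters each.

Answer: --------------
--------------
--------------
--###---------
----#---------
----#---------
----#---------
----#---------
----#---------
----##########

Derivation:
Segment 0: (2,6) -> (4,6)
Segment 1: (4,6) -> (4,4)
Segment 2: (4,4) -> (4,2)
Segment 3: (4,2) -> (4,1)
Segment 4: (4,1) -> (4,0)
Segment 5: (4,0) -> (10,-0)
Segment 6: (10,-0) -> (13,-0)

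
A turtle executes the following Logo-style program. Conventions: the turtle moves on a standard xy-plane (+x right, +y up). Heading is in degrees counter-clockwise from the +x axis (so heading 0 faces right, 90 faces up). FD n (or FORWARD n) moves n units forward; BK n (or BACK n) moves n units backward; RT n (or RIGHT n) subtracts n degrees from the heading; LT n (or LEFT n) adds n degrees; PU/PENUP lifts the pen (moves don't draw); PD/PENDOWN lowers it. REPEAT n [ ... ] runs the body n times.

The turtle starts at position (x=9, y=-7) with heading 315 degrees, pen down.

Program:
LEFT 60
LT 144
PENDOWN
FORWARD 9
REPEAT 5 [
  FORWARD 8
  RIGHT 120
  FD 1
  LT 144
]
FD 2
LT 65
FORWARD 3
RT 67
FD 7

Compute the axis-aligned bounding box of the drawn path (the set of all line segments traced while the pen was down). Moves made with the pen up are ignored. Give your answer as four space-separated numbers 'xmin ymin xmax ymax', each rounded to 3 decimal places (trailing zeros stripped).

Answer: -28.875 -24.493 9 0.194

Derivation:
Executing turtle program step by step:
Start: pos=(9,-7), heading=315, pen down
LT 60: heading 315 -> 15
LT 144: heading 15 -> 159
PD: pen down
FD 9: (9,-7) -> (0.598,-3.775) [heading=159, draw]
REPEAT 5 [
  -- iteration 1/5 --
  FD 8: (0.598,-3.775) -> (-6.871,-0.908) [heading=159, draw]
  RT 120: heading 159 -> 39
  FD 1: (-6.871,-0.908) -> (-6.094,-0.278) [heading=39, draw]
  LT 144: heading 39 -> 183
  -- iteration 2/5 --
  FD 8: (-6.094,-0.278) -> (-14.083,-0.697) [heading=183, draw]
  RT 120: heading 183 -> 63
  FD 1: (-14.083,-0.697) -> (-13.629,0.194) [heading=63, draw]
  LT 144: heading 63 -> 207
  -- iteration 3/5 --
  FD 8: (-13.629,0.194) -> (-20.757,-3.438) [heading=207, draw]
  RT 120: heading 207 -> 87
  FD 1: (-20.757,-3.438) -> (-20.704,-2.439) [heading=87, draw]
  LT 144: heading 87 -> 231
  -- iteration 4/5 --
  FD 8: (-20.704,-2.439) -> (-25.739,-8.657) [heading=231, draw]
  RT 120: heading 231 -> 111
  FD 1: (-25.739,-8.657) -> (-26.097,-7.723) [heading=111, draw]
  LT 144: heading 111 -> 255
  -- iteration 5/5 --
  FD 8: (-26.097,-7.723) -> (-28.168,-15.45) [heading=255, draw]
  RT 120: heading 255 -> 135
  FD 1: (-28.168,-15.45) -> (-28.875,-14.743) [heading=135, draw]
  LT 144: heading 135 -> 279
]
FD 2: (-28.875,-14.743) -> (-28.562,-16.719) [heading=279, draw]
LT 65: heading 279 -> 344
FD 3: (-28.562,-16.719) -> (-25.678,-17.546) [heading=344, draw]
RT 67: heading 344 -> 277
FD 7: (-25.678,-17.546) -> (-24.825,-24.493) [heading=277, draw]
Final: pos=(-24.825,-24.493), heading=277, 14 segment(s) drawn

Segment endpoints: x in {-28.875, -28.562, -28.168, -26.097, -25.739, -25.678, -24.825, -20.757, -20.704, -14.083, -13.629, -6.871, -6.094, 0.598, 9}, y in {-24.493, -17.546, -16.719, -15.45, -14.743, -8.657, -7.723, -7, -3.775, -3.438, -2.439, -0.908, -0.697, -0.278, 0.194}
xmin=-28.875, ymin=-24.493, xmax=9, ymax=0.194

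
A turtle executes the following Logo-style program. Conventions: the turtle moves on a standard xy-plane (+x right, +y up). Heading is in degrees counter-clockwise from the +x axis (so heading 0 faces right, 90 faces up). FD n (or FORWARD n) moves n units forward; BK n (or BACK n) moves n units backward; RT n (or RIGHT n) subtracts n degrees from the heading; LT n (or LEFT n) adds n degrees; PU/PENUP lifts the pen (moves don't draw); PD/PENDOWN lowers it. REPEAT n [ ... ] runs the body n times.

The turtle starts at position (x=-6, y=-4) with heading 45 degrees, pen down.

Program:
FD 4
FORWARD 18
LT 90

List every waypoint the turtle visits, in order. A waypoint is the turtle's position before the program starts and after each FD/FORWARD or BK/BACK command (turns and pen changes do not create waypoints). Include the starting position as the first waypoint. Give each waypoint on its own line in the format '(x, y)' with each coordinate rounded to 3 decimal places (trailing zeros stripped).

Answer: (-6, -4)
(-3.172, -1.172)
(9.556, 11.556)

Derivation:
Executing turtle program step by step:
Start: pos=(-6,-4), heading=45, pen down
FD 4: (-6,-4) -> (-3.172,-1.172) [heading=45, draw]
FD 18: (-3.172,-1.172) -> (9.556,11.556) [heading=45, draw]
LT 90: heading 45 -> 135
Final: pos=(9.556,11.556), heading=135, 2 segment(s) drawn
Waypoints (3 total):
(-6, -4)
(-3.172, -1.172)
(9.556, 11.556)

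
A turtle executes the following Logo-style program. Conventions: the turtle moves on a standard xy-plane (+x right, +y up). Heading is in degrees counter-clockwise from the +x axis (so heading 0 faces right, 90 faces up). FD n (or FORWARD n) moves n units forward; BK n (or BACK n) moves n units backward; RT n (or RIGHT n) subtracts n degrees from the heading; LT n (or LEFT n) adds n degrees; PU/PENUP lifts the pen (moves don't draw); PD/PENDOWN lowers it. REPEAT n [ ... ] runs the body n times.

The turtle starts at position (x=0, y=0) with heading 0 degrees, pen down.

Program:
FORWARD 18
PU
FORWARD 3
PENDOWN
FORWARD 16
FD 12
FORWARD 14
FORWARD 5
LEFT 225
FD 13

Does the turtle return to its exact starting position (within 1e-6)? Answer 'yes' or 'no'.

Executing turtle program step by step:
Start: pos=(0,0), heading=0, pen down
FD 18: (0,0) -> (18,0) [heading=0, draw]
PU: pen up
FD 3: (18,0) -> (21,0) [heading=0, move]
PD: pen down
FD 16: (21,0) -> (37,0) [heading=0, draw]
FD 12: (37,0) -> (49,0) [heading=0, draw]
FD 14: (49,0) -> (63,0) [heading=0, draw]
FD 5: (63,0) -> (68,0) [heading=0, draw]
LT 225: heading 0 -> 225
FD 13: (68,0) -> (58.808,-9.192) [heading=225, draw]
Final: pos=(58.808,-9.192), heading=225, 6 segment(s) drawn

Start position: (0, 0)
Final position: (58.808, -9.192)
Distance = 59.522; >= 1e-6 -> NOT closed

Answer: no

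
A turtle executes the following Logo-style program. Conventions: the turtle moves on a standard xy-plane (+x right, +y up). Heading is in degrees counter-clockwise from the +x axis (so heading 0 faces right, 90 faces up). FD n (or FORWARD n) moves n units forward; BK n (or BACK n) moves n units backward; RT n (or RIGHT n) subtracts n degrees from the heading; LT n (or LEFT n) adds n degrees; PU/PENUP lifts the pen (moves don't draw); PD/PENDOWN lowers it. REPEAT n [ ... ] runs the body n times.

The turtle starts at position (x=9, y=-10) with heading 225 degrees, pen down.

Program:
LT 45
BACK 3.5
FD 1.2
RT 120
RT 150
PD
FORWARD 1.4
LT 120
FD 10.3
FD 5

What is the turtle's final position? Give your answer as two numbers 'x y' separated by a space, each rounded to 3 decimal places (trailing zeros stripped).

Answer: 2.75 5.55

Derivation:
Executing turtle program step by step:
Start: pos=(9,-10), heading=225, pen down
LT 45: heading 225 -> 270
BK 3.5: (9,-10) -> (9,-6.5) [heading=270, draw]
FD 1.2: (9,-6.5) -> (9,-7.7) [heading=270, draw]
RT 120: heading 270 -> 150
RT 150: heading 150 -> 0
PD: pen down
FD 1.4: (9,-7.7) -> (10.4,-7.7) [heading=0, draw]
LT 120: heading 0 -> 120
FD 10.3: (10.4,-7.7) -> (5.25,1.22) [heading=120, draw]
FD 5: (5.25,1.22) -> (2.75,5.55) [heading=120, draw]
Final: pos=(2.75,5.55), heading=120, 5 segment(s) drawn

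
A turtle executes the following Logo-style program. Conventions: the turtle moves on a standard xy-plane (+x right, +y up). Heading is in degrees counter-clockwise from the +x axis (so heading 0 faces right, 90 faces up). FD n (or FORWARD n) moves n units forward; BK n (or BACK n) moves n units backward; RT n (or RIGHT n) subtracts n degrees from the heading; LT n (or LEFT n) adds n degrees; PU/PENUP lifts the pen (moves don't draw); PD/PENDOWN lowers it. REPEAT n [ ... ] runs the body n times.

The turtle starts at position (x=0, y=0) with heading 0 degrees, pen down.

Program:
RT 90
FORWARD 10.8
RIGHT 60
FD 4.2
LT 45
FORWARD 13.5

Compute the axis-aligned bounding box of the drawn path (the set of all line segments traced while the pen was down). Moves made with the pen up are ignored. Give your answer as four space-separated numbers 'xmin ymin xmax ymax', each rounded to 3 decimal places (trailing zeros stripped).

Answer: -7.131 -25.94 0 0

Derivation:
Executing turtle program step by step:
Start: pos=(0,0), heading=0, pen down
RT 90: heading 0 -> 270
FD 10.8: (0,0) -> (0,-10.8) [heading=270, draw]
RT 60: heading 270 -> 210
FD 4.2: (0,-10.8) -> (-3.637,-12.9) [heading=210, draw]
LT 45: heading 210 -> 255
FD 13.5: (-3.637,-12.9) -> (-7.131,-25.94) [heading=255, draw]
Final: pos=(-7.131,-25.94), heading=255, 3 segment(s) drawn

Segment endpoints: x in {-7.131, -3.637, 0, 0}, y in {-25.94, -12.9, -10.8, 0}
xmin=-7.131, ymin=-25.94, xmax=0, ymax=0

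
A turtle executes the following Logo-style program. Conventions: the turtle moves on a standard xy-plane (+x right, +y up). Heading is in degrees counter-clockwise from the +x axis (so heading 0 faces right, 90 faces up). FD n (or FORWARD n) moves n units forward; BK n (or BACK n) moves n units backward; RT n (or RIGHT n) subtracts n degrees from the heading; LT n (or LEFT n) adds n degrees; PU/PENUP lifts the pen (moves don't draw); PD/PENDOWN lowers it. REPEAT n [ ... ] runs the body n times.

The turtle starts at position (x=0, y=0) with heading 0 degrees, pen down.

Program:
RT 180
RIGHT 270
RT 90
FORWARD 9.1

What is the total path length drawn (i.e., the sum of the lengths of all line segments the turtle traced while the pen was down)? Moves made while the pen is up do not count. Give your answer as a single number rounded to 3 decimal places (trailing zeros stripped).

Answer: 9.1

Derivation:
Executing turtle program step by step:
Start: pos=(0,0), heading=0, pen down
RT 180: heading 0 -> 180
RT 270: heading 180 -> 270
RT 90: heading 270 -> 180
FD 9.1: (0,0) -> (-9.1,0) [heading=180, draw]
Final: pos=(-9.1,0), heading=180, 1 segment(s) drawn

Segment lengths:
  seg 1: (0,0) -> (-9.1,0), length = 9.1
Total = 9.1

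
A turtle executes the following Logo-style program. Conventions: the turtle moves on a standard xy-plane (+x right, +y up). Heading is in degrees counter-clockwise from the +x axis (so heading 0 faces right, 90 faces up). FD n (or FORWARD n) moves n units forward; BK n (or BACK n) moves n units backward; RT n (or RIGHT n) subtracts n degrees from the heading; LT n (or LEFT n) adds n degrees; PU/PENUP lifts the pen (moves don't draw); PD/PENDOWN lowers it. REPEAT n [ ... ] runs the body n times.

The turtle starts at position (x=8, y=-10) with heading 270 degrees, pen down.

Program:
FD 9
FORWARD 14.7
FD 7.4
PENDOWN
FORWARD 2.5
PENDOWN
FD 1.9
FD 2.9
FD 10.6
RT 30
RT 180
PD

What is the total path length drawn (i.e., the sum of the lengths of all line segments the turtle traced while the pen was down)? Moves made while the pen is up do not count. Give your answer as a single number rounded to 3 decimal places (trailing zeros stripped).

Answer: 49

Derivation:
Executing turtle program step by step:
Start: pos=(8,-10), heading=270, pen down
FD 9: (8,-10) -> (8,-19) [heading=270, draw]
FD 14.7: (8,-19) -> (8,-33.7) [heading=270, draw]
FD 7.4: (8,-33.7) -> (8,-41.1) [heading=270, draw]
PD: pen down
FD 2.5: (8,-41.1) -> (8,-43.6) [heading=270, draw]
PD: pen down
FD 1.9: (8,-43.6) -> (8,-45.5) [heading=270, draw]
FD 2.9: (8,-45.5) -> (8,-48.4) [heading=270, draw]
FD 10.6: (8,-48.4) -> (8,-59) [heading=270, draw]
RT 30: heading 270 -> 240
RT 180: heading 240 -> 60
PD: pen down
Final: pos=(8,-59), heading=60, 7 segment(s) drawn

Segment lengths:
  seg 1: (8,-10) -> (8,-19), length = 9
  seg 2: (8,-19) -> (8,-33.7), length = 14.7
  seg 3: (8,-33.7) -> (8,-41.1), length = 7.4
  seg 4: (8,-41.1) -> (8,-43.6), length = 2.5
  seg 5: (8,-43.6) -> (8,-45.5), length = 1.9
  seg 6: (8,-45.5) -> (8,-48.4), length = 2.9
  seg 7: (8,-48.4) -> (8,-59), length = 10.6
Total = 49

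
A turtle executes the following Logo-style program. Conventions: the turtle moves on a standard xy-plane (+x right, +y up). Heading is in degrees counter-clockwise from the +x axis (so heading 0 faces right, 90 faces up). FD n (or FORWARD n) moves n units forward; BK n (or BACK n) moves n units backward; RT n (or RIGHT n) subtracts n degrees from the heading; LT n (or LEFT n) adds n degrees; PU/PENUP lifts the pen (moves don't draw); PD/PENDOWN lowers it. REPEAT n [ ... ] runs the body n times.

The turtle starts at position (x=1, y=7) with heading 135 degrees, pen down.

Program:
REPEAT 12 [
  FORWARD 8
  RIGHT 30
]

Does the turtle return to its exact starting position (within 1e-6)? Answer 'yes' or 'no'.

Answer: yes

Derivation:
Executing turtle program step by step:
Start: pos=(1,7), heading=135, pen down
REPEAT 12 [
  -- iteration 1/12 --
  FD 8: (1,7) -> (-4.657,12.657) [heading=135, draw]
  RT 30: heading 135 -> 105
  -- iteration 2/12 --
  FD 8: (-4.657,12.657) -> (-6.727,20.384) [heading=105, draw]
  RT 30: heading 105 -> 75
  -- iteration 3/12 --
  FD 8: (-6.727,20.384) -> (-4.657,28.112) [heading=75, draw]
  RT 30: heading 75 -> 45
  -- iteration 4/12 --
  FD 8: (-4.657,28.112) -> (1,33.769) [heading=45, draw]
  RT 30: heading 45 -> 15
  -- iteration 5/12 --
  FD 8: (1,33.769) -> (8.727,35.839) [heading=15, draw]
  RT 30: heading 15 -> 345
  -- iteration 6/12 --
  FD 8: (8.727,35.839) -> (16.455,33.769) [heading=345, draw]
  RT 30: heading 345 -> 315
  -- iteration 7/12 --
  FD 8: (16.455,33.769) -> (22.112,28.112) [heading=315, draw]
  RT 30: heading 315 -> 285
  -- iteration 8/12 --
  FD 8: (22.112,28.112) -> (24.182,20.384) [heading=285, draw]
  RT 30: heading 285 -> 255
  -- iteration 9/12 --
  FD 8: (24.182,20.384) -> (22.112,12.657) [heading=255, draw]
  RT 30: heading 255 -> 225
  -- iteration 10/12 --
  FD 8: (22.112,12.657) -> (16.455,7) [heading=225, draw]
  RT 30: heading 225 -> 195
  -- iteration 11/12 --
  FD 8: (16.455,7) -> (8.727,4.929) [heading=195, draw]
  RT 30: heading 195 -> 165
  -- iteration 12/12 --
  FD 8: (8.727,4.929) -> (1,7) [heading=165, draw]
  RT 30: heading 165 -> 135
]
Final: pos=(1,7), heading=135, 12 segment(s) drawn

Start position: (1, 7)
Final position: (1, 7)
Distance = 0; < 1e-6 -> CLOSED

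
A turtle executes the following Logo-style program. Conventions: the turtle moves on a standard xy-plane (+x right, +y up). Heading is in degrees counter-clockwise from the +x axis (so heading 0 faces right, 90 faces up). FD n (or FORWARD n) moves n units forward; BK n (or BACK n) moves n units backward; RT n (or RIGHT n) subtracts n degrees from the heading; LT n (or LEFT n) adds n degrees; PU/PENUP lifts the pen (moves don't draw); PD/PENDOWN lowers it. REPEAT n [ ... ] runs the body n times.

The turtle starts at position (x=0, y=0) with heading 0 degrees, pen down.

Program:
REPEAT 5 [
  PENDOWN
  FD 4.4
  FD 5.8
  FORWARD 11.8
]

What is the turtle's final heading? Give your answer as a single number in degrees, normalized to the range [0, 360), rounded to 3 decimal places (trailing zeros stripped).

Answer: 0

Derivation:
Executing turtle program step by step:
Start: pos=(0,0), heading=0, pen down
REPEAT 5 [
  -- iteration 1/5 --
  PD: pen down
  FD 4.4: (0,0) -> (4.4,0) [heading=0, draw]
  FD 5.8: (4.4,0) -> (10.2,0) [heading=0, draw]
  FD 11.8: (10.2,0) -> (22,0) [heading=0, draw]
  -- iteration 2/5 --
  PD: pen down
  FD 4.4: (22,0) -> (26.4,0) [heading=0, draw]
  FD 5.8: (26.4,0) -> (32.2,0) [heading=0, draw]
  FD 11.8: (32.2,0) -> (44,0) [heading=0, draw]
  -- iteration 3/5 --
  PD: pen down
  FD 4.4: (44,0) -> (48.4,0) [heading=0, draw]
  FD 5.8: (48.4,0) -> (54.2,0) [heading=0, draw]
  FD 11.8: (54.2,0) -> (66,0) [heading=0, draw]
  -- iteration 4/5 --
  PD: pen down
  FD 4.4: (66,0) -> (70.4,0) [heading=0, draw]
  FD 5.8: (70.4,0) -> (76.2,0) [heading=0, draw]
  FD 11.8: (76.2,0) -> (88,0) [heading=0, draw]
  -- iteration 5/5 --
  PD: pen down
  FD 4.4: (88,0) -> (92.4,0) [heading=0, draw]
  FD 5.8: (92.4,0) -> (98.2,0) [heading=0, draw]
  FD 11.8: (98.2,0) -> (110,0) [heading=0, draw]
]
Final: pos=(110,0), heading=0, 15 segment(s) drawn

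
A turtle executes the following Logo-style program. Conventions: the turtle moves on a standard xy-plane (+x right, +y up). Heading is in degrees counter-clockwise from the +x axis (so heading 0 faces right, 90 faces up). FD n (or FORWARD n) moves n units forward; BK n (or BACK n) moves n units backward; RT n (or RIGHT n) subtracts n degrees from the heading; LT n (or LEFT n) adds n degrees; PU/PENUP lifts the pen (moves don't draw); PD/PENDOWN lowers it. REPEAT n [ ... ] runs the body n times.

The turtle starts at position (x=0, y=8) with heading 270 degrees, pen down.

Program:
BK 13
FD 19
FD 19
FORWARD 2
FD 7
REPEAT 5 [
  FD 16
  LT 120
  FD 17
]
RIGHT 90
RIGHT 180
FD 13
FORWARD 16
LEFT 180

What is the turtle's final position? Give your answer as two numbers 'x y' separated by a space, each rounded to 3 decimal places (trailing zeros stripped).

Executing turtle program step by step:
Start: pos=(0,8), heading=270, pen down
BK 13: (0,8) -> (0,21) [heading=270, draw]
FD 19: (0,21) -> (0,2) [heading=270, draw]
FD 19: (0,2) -> (0,-17) [heading=270, draw]
FD 2: (0,-17) -> (0,-19) [heading=270, draw]
FD 7: (0,-19) -> (0,-26) [heading=270, draw]
REPEAT 5 [
  -- iteration 1/5 --
  FD 16: (0,-26) -> (0,-42) [heading=270, draw]
  LT 120: heading 270 -> 30
  FD 17: (0,-42) -> (14.722,-33.5) [heading=30, draw]
  -- iteration 2/5 --
  FD 16: (14.722,-33.5) -> (28.579,-25.5) [heading=30, draw]
  LT 120: heading 30 -> 150
  FD 17: (28.579,-25.5) -> (13.856,-17) [heading=150, draw]
  -- iteration 3/5 --
  FD 16: (13.856,-17) -> (0,-9) [heading=150, draw]
  LT 120: heading 150 -> 270
  FD 17: (0,-9) -> (0,-26) [heading=270, draw]
  -- iteration 4/5 --
  FD 16: (0,-26) -> (0,-42) [heading=270, draw]
  LT 120: heading 270 -> 30
  FD 17: (0,-42) -> (14.722,-33.5) [heading=30, draw]
  -- iteration 5/5 --
  FD 16: (14.722,-33.5) -> (28.579,-25.5) [heading=30, draw]
  LT 120: heading 30 -> 150
  FD 17: (28.579,-25.5) -> (13.856,-17) [heading=150, draw]
]
RT 90: heading 150 -> 60
RT 180: heading 60 -> 240
FD 13: (13.856,-17) -> (7.356,-28.258) [heading=240, draw]
FD 16: (7.356,-28.258) -> (-0.644,-42.115) [heading=240, draw]
LT 180: heading 240 -> 60
Final: pos=(-0.644,-42.115), heading=60, 17 segment(s) drawn

Answer: -0.644 -42.115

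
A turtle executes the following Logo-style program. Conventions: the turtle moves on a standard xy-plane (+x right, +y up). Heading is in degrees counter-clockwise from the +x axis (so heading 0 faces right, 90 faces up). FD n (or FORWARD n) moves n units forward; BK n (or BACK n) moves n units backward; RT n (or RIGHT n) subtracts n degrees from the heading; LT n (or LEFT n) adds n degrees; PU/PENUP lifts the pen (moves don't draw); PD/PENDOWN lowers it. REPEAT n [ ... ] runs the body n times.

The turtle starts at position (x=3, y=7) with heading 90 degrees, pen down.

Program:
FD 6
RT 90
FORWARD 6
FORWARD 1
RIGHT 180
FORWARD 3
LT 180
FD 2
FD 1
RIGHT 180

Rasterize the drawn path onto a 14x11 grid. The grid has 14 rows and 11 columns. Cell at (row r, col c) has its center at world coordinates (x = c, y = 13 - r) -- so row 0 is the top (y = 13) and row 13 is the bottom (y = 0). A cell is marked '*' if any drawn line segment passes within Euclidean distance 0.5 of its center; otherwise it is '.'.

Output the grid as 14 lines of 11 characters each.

Segment 0: (3,7) -> (3,13)
Segment 1: (3,13) -> (9,13)
Segment 2: (9,13) -> (10,13)
Segment 3: (10,13) -> (7,13)
Segment 4: (7,13) -> (9,13)
Segment 5: (9,13) -> (10,13)

Answer: ...********
...*.......
...*.......
...*.......
...*.......
...*.......
...*.......
...........
...........
...........
...........
...........
...........
...........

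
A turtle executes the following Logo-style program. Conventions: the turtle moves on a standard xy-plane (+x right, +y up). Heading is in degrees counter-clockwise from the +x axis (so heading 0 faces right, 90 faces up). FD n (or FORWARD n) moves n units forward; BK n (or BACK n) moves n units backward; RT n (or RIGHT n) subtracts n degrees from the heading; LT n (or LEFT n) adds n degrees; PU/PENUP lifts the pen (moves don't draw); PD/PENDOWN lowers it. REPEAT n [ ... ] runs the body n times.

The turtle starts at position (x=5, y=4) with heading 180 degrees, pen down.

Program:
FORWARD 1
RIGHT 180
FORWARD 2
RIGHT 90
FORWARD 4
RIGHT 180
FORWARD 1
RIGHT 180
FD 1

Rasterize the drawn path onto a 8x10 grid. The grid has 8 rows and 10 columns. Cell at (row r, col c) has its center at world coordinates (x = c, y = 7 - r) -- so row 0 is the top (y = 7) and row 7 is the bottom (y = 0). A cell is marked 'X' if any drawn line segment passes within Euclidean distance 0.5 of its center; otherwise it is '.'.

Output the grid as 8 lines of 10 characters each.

Answer: ..........
..........
..........
....XXX...
......X...
......X...
......X...
......X...

Derivation:
Segment 0: (5,4) -> (4,4)
Segment 1: (4,4) -> (6,4)
Segment 2: (6,4) -> (6,0)
Segment 3: (6,0) -> (6,1)
Segment 4: (6,1) -> (6,0)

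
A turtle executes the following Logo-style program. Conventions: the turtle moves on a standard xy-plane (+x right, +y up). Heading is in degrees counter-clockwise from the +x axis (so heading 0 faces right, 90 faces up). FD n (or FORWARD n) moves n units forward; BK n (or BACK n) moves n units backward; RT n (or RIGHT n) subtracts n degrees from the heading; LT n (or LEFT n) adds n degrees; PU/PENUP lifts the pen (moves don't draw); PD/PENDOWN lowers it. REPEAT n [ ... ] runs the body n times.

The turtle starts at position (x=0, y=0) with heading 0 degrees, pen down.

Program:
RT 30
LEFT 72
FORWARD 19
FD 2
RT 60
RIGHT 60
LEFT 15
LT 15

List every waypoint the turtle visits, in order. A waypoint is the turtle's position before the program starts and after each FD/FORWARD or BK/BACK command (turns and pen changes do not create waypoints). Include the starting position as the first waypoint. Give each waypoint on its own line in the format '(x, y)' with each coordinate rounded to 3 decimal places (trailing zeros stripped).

Executing turtle program step by step:
Start: pos=(0,0), heading=0, pen down
RT 30: heading 0 -> 330
LT 72: heading 330 -> 42
FD 19: (0,0) -> (14.12,12.713) [heading=42, draw]
FD 2: (14.12,12.713) -> (15.606,14.052) [heading=42, draw]
RT 60: heading 42 -> 342
RT 60: heading 342 -> 282
LT 15: heading 282 -> 297
LT 15: heading 297 -> 312
Final: pos=(15.606,14.052), heading=312, 2 segment(s) drawn
Waypoints (3 total):
(0, 0)
(14.12, 12.713)
(15.606, 14.052)

Answer: (0, 0)
(14.12, 12.713)
(15.606, 14.052)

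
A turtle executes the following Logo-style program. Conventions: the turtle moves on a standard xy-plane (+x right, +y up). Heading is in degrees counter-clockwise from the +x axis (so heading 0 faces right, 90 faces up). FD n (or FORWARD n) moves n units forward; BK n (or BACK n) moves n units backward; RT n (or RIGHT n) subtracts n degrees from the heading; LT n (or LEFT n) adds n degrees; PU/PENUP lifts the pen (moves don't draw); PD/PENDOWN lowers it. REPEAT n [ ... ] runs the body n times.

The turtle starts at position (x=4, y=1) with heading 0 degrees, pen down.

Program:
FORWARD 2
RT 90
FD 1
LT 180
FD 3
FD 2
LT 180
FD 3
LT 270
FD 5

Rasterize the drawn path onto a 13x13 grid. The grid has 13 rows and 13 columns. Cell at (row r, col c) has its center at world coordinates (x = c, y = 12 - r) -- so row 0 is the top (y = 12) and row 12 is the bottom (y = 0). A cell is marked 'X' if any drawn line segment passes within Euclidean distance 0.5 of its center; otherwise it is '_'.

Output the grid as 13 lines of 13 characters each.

Segment 0: (4,1) -> (6,1)
Segment 1: (6,1) -> (6,0)
Segment 2: (6,0) -> (6,3)
Segment 3: (6,3) -> (6,5)
Segment 4: (6,5) -> (6,2)
Segment 5: (6,2) -> (1,2)

Answer: _____________
_____________
_____________
_____________
_____________
_____________
_____________
______X______
______X______
______X______
_XXXXXX______
____XXX______
______X______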